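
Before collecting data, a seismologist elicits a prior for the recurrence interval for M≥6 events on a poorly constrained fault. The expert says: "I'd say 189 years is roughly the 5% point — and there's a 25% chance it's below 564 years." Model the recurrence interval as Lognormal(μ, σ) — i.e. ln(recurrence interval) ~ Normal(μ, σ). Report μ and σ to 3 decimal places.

μ ≈ 7.095, σ ≈ 1.127

If T ~ Lognormal(μ,σ) then ln T ~ Normal(μ,σ), so the p-quantile of ln T is μ + z_p·σ.
ln(189) = 5.242 and ln(564) = 6.335; z_{0.05} = -1.645, z_{0.25} = -0.6745.
σ = (6.335 − 5.242)/(-0.6745 − (-1.645)) = 1.127.
μ = 5.242 − (-1.645)·1.127 = 7.095.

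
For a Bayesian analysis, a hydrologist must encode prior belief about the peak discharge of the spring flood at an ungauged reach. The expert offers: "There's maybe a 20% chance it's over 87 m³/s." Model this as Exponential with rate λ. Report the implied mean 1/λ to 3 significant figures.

P(T > 87.0) = e^(−λ·87.0) = 0.2, so λ = −ln(0.2)/87.0 = 0.0185.
Mean = 1/λ = 54.1 m³/s.

mean ≈ 54.1 m³/s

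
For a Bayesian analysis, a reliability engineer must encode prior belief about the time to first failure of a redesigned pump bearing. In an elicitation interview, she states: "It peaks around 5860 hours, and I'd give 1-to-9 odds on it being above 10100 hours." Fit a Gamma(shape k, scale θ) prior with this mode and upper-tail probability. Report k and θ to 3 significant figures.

Gamma(k,θ) with k>1 has mode (k−1)θ, so θ = 5860/(k−1).
Need P(X < 10100) = 0.9 with θ tied to k this way. Start at k = 2, θ = 5860: P(X<10100) ≈ 0.514.
Too low — raise k to concentrate. Iterating converges to k ≈ 7.4.
Then θ = 5860/(7.4−1) ≈ 916.

k ≈ 7.4, θ ≈ 916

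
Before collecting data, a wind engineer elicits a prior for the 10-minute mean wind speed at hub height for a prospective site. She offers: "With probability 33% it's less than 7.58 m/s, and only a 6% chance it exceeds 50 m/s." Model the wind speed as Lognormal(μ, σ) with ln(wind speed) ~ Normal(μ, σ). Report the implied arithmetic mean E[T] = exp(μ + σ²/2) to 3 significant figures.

E[T] ≈ 18 m/s

If T ~ Lognormal(μ,σ) then ln T ~ Normal(μ,σ), so the p-quantile of ln T is μ + z_p·σ.
ln(7.58) = 2.026 and ln(50) = 3.912; z_{0.33} = -0.4399, z_{0.94} = 1.555.
σ = (3.912 − 2.026)/(1.555 − (-0.4399)) = 0.946.
μ = 2.026 − (-0.4399)·0.946 = 2.442.
E[T] = exp(μ + σ²/2) = exp(2.442 + 0.4472) = 18 m/s.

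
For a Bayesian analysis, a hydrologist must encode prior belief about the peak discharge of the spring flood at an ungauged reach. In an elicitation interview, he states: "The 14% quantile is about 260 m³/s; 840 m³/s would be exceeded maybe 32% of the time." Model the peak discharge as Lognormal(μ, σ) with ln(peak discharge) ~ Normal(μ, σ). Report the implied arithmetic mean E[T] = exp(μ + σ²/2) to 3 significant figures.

E[T] ≈ 785 m³/s

If T ~ Lognormal(μ,σ) then ln T ~ Normal(μ,σ), so the p-quantile of ln T is μ + z_p·σ.
ln(260) = 5.561 and ln(840) = 6.733; z_{0.14} = -1.08, z_{0.68} = 0.4677.
σ = (6.733 − 5.561)/(0.4677 − (-1.08)) = 0.758.
μ = 5.561 − (-1.08)·0.758 = 6.379.
E[T] = exp(μ + σ²/2) = exp(6.379 + 0.2870) = 785 m³/s.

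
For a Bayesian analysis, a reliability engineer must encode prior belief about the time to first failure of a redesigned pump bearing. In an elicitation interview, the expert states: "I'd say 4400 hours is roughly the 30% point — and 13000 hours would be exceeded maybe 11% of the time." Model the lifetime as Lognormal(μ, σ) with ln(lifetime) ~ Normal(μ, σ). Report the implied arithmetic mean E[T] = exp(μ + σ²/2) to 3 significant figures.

E[T] ≈ 7370 hours

If T ~ Lognormal(μ,σ) then ln T ~ Normal(μ,σ), so the p-quantile of ln T is μ + z_p·σ.
ln(4400) = 8.389 and ln(13000) = 9.473; z_{0.3} = -0.5244, z_{0.89} = 1.227.
σ = (9.473 − 8.389)/(1.227 − (-0.5244)) = 0.619.
μ = 8.389 − (-0.5244)·0.619 = 8.714.
E[T] = exp(μ + σ²/2) = exp(8.714 + 0.1914) = 7370 hours.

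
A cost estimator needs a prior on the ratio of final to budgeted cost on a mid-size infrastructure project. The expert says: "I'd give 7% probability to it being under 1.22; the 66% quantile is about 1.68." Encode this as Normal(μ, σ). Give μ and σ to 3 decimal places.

For Normal(μ,σ), the p-quantile is μ + z_p·σ. Here z_{0.07} = -1.476, z_{0.66} = 0.4125.
So 1.22 = μ − 1.476σ and 1.68 = μ + 0.4125σ.
Subtracting: σ = (1.68 − 1.22)/(0.4125 − (-1.476)) = 0.244.
Then μ = 1.22 − (-1.476)·0.244 = 1.580.

μ = 1.580, σ = 0.244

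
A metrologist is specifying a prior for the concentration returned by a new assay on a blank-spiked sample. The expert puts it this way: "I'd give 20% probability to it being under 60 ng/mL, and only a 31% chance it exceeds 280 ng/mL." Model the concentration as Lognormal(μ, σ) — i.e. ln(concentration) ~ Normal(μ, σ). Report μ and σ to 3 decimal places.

If T ~ Lognormal(μ,σ) then ln T ~ Normal(μ,σ), so the p-quantile of ln T is μ + z_p·σ.
ln(60) = 4.094 and ln(280) = 5.635; z_{0.2} = -0.8416, z_{0.69} = 0.4959.
σ = (5.635 − 4.094)/(0.4959 − (-0.8416)) = 1.152.
μ = 4.094 − (-0.8416)·1.152 = 5.064.

μ ≈ 5.064, σ ≈ 1.152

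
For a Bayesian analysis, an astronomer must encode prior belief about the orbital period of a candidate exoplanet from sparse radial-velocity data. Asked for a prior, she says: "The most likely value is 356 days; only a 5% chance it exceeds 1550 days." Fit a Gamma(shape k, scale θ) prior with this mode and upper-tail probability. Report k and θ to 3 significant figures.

Gamma(k,θ) with k>1 has mode (k−1)θ, so θ = 356/(k−1).
Need P(X < 1550) = 0.95 with θ tied to k this way. Start at k = 2, θ = 356: P(X<1550) ≈ 0.931.
Too low — raise k to concentrate. Iterating converges to k ≈ 2.14.
Then θ = 356/(2.14−1) ≈ 312.

k ≈ 2.14, θ ≈ 312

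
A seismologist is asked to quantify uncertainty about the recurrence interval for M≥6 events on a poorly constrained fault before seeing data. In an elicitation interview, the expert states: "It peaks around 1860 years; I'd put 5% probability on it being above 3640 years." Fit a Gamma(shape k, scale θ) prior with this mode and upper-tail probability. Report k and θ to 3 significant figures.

k ≈ 7.16, θ ≈ 302

Gamma(k,θ) with k>1 has mode (k−1)θ, so θ = 1860/(k−1).
Need P(X < 3640) = 0.95 with θ tied to k this way. Start at k = 2, θ = 1860: P(X<3640) ≈ 0.582.
Too low — raise k to concentrate. Iterating converges to k ≈ 7.16.
Then θ = 1860/(7.16−1) ≈ 302.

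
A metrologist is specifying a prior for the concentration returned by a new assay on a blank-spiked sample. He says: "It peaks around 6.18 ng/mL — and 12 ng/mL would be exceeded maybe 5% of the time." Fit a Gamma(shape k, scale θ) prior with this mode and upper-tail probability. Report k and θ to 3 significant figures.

Gamma(k,θ) with k>1 has mode (k−1)θ, so θ = 6.18/(k−1).
Need P(X < 12) = 0.95 with θ tied to k this way. Start at k = 2, θ = 6.18: P(X<12) ≈ 0.578.
Too low — raise k to concentrate. Iterating converges to k ≈ 7.31.
Then θ = 6.18/(7.31−1) ≈ 0.98.

k ≈ 7.31, θ ≈ 0.98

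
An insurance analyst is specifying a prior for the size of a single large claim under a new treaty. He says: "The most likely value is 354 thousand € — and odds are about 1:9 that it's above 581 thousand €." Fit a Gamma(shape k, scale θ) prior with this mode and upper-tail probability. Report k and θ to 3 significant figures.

Gamma(k,θ) with k>1 has mode (k−1)θ, so θ = 354/(k−1).
Need P(X < 581) = 0.9 with θ tied to k this way. Start at k = 2, θ = 354: P(X<581) ≈ 0.488.
Too low — raise k to concentrate. Iterating converges to k ≈ 8.68.
Then θ = 354/(8.68−1) ≈ 46.1.

k ≈ 8.68, θ ≈ 46.1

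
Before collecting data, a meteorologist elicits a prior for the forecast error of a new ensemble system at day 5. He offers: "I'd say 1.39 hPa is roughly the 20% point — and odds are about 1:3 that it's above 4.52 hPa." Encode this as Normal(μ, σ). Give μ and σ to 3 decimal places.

μ = 3.128, σ = 2.064

For Normal(μ,σ), the p-quantile is μ + z_p·σ. Here z_{0.2} = -0.8416, z_{0.75} = 0.6745.
So 1.39 = μ − 0.8416σ and 4.52 = μ + 0.6745σ.
Subtracting: σ = (4.52 − 1.39)/(0.6745 − (-0.8416)) = 2.064.
Then μ = 1.39 − (-0.8416)·2.064 = 3.128.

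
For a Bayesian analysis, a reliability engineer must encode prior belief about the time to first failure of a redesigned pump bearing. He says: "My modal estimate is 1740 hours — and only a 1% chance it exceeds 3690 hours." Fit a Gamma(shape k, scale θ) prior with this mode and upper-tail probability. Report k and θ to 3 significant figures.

k ≈ 9.59, θ ≈ 202

Gamma(k,θ) with k>1 has mode (k−1)θ, so θ = 1740/(k−1).
Need P(X < 3690) = 0.99 with θ tied to k this way. Start at k = 2, θ = 1740: P(X<3690) ≈ 0.626.
Too low — raise k to concentrate. Iterating converges to k ≈ 9.59.
Then θ = 1740/(9.59−1) ≈ 202.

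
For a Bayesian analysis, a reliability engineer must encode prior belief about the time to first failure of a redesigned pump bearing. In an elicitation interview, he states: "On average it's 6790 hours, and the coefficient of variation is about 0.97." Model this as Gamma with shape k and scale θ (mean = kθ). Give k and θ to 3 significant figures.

k ≈ 1.06, θ ≈ 6390

For Gamma(k, scale θ): mean = kθ, variance = kθ², so CV = 1/√k.
CV = 0.97, hence k = 1/CV² = 1.06.
Then θ = mean/k = 6790/1.06 = 6390.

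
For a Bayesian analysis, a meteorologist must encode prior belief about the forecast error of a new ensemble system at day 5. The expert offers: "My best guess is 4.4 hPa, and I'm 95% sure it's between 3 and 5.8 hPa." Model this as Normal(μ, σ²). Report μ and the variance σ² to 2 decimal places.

A symmetric 95% interval runs μ ± z·σ with z = 1.96.
Half-width = 1.4, so σ = 1.4/1.96 = 0.714 and σ² = 0.51.
μ is the stated best guess, 4.40.

μ = 4.40, σ² = 0.51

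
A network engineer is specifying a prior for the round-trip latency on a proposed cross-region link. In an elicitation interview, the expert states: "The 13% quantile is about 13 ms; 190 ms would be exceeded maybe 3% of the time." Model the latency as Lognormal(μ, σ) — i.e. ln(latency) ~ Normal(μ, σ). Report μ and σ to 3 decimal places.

If T ~ Lognormal(μ,σ) then ln T ~ Normal(μ,σ), so the p-quantile of ln T is μ + z_p·σ.
ln(13) = 2.565 and ln(190) = 5.247; z_{0.13} = -1.126, z_{0.97} = 1.881.
σ = (5.247 − 2.565)/(1.881 − (-1.126)) = 0.892.
μ = 2.565 − (-1.126)·0.892 = 3.570.

μ ≈ 3.570, σ ≈ 0.892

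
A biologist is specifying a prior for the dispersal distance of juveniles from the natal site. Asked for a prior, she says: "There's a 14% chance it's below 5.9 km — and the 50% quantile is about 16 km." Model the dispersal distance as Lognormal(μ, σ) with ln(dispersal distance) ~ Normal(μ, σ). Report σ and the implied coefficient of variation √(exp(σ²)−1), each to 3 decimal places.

If T ~ Lognormal(μ,σ) then ln T ~ Normal(μ,σ), so the p-quantile of ln T is μ + z_p·σ.
ln(5.9) = 1.775 and ln(16) = 2.773; z_{0.14} = -1.08, z_{0.5} = 0.
σ = (2.773 − 1.775)/(0 − (-1.08)) = 0.923.
μ = 1.775 − (-1.08)·0.923 = 2.773.
CV = √(exp(σ²)−1) = √(exp(0.8528)−1) = 1.160.

σ ≈ 0.923, CV ≈ 1.160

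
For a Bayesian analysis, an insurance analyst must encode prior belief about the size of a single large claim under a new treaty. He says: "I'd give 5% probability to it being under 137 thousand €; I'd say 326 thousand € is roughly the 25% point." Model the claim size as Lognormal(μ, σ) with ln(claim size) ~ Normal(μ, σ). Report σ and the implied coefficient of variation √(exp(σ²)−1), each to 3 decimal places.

σ ≈ 0.893, CV ≈ 1.105

If T ~ Lognormal(μ,σ) then ln T ~ Normal(μ,σ), so the p-quantile of ln T is μ + z_p·σ.
ln(137) = 4.92 and ln(326) = 5.787; z_{0.05} = -1.645, z_{0.25} = -0.6745.
σ = (5.787 − 4.92)/(-0.6745 − (-1.645)) = 0.893.
μ = 4.92 − (-1.645)·0.893 = 6.389.
CV = √(exp(σ²)−1) = √(exp(0.7982)−1) = 1.105.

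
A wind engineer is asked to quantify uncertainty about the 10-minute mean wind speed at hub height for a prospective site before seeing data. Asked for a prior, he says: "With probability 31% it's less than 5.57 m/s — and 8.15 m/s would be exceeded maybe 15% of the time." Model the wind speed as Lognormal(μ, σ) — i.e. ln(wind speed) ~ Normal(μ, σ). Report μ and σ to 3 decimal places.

If T ~ Lognormal(μ,σ) then ln T ~ Normal(μ,σ), so the p-quantile of ln T is μ + z_p·σ.
ln(5.57) = 1.717 and ln(8.15) = 2.098; z_{0.31} = -0.4959, z_{0.85} = 1.036.
σ = (2.098 − 1.717)/(1.036 − (-0.4959)) = 0.248.
μ = 1.717 − (-0.4959)·0.248 = 1.841.

μ ≈ 1.841, σ ≈ 0.248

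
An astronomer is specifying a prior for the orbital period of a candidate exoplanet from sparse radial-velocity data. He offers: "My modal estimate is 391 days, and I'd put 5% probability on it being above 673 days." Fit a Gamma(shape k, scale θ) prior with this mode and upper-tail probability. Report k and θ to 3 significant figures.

Gamma(k,θ) with k>1 has mode (k−1)θ, so θ = 391/(k−1).
Need P(X < 673) = 0.95 with θ tied to k this way. Start at k = 2, θ = 391: P(X<673) ≈ 0.513.
Too low — raise k to concentrate. Iterating converges to k ≈ 10.5.
Then θ = 391/(10.5−1) ≈ 41.3.

k ≈ 10.5, θ ≈ 41.3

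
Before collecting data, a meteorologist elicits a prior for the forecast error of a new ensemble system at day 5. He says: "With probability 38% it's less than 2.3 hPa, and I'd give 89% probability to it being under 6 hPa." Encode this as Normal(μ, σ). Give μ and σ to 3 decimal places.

μ = 3.038, σ = 2.415

For Normal(μ,σ), the p-quantile is μ + z_p·σ. Here z_{0.38} = -0.3055, z_{0.89} = 1.227.
So 2.3 = μ − 0.3055σ and 6 = μ + 1.227σ.
Subtracting: σ = (6 − 2.3)/(1.227 − (-0.3055)) = 2.415.
Then μ = 2.3 − (-0.3055)·2.415 = 3.038.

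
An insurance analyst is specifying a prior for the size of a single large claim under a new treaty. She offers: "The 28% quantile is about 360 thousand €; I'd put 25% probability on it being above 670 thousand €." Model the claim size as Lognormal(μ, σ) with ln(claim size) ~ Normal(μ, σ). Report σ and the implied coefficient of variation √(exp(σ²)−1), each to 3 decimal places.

If T ~ Lognormal(μ,σ) then ln T ~ Normal(μ,σ), so the p-quantile of ln T is μ + z_p·σ.
ln(360) = 5.886 and ln(670) = 6.507; z_{0.28} = -0.5828, z_{0.75} = 0.6745.
σ = (6.507 − 5.886)/(0.6745 − (-0.5828)) = 0.494.
μ = 5.886 − (-0.5828)·0.494 = 6.174.
CV = √(exp(σ²)−1) = √(exp(0.2441)−1) = 0.526.

σ ≈ 0.494, CV ≈ 0.526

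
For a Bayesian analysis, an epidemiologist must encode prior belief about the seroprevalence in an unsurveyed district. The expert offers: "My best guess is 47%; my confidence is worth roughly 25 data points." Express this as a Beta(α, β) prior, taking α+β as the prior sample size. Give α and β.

α = 11.75, β = 13.25

Under the effective-sample-size interpretation, Beta(α, β) has prior mean α/(α+β) and prior sample size α+β.
So α+β = 25 and α/(α+β) = 0.47, giving α = 0.47·25 = 11.75 and β = 25 − 11.75 = 13.25.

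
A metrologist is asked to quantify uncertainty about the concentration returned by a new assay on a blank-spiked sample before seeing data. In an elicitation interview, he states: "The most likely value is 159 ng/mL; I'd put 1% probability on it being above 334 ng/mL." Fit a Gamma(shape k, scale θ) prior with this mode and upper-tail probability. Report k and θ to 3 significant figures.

Gamma(k,θ) with k>1 has mode (k−1)θ, so θ = 159/(k−1).
Need P(X < 334) = 0.99 with θ tied to k this way. Start at k = 2, θ = 159: P(X<334) ≈ 0.621.
Too low — raise k to concentrate. Iterating converges to k ≈ 9.83.
Then θ = 159/(9.83−1) ≈ 18.

k ≈ 9.83, θ ≈ 18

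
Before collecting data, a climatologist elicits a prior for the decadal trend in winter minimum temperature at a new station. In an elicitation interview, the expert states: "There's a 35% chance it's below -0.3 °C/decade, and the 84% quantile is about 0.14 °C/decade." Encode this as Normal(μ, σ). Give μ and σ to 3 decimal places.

μ = -0.177, σ = 0.319

The p-quantile of Normal(μ,σ) is μ + z_p·σ, with z_{0.35} = -0.3853 and z_{0.84} = 0.9945.
Eliminate σ: μ = (z₂·x₁ − z₁·x₂)/(z₂ − z₁) = (0.9945·-0.3 − (-0.3853)·0.14)/1.38 = -0.177.
Then σ = (x₂ − x₁)/(z₂ − z₁) = (0.14 − -0.3)/1.38 = 0.319.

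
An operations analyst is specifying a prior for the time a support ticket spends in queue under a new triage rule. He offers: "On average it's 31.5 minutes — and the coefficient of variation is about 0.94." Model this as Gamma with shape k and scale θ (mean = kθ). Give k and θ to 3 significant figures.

k ≈ 1.13, θ ≈ 27.8

For Gamma(k, scale θ): mean = kθ, variance = kθ², so CV = 1/√k.
CV = 0.94, hence k = 1/CV² = 1.13.
Then θ = mean/k = 31.5/1.13 = 27.8.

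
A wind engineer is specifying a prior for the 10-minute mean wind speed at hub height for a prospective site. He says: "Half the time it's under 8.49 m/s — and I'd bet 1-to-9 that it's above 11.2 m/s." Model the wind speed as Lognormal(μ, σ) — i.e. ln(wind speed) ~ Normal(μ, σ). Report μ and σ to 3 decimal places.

If T ~ Lognormal(μ,σ) then ln T ~ Normal(μ,σ), so the p-quantile of ln T is μ + z_p·σ.
ln(8.49) = 2.139 and ln(11.2) = 2.416; z_{0.5} = 0, z_{0.9} = 1.282.
σ = (2.416 − 2.139)/(1.282 − (0)) = 0.216.
μ = 2.139 − (0)·0.216 = 2.139.

μ ≈ 2.139, σ ≈ 0.216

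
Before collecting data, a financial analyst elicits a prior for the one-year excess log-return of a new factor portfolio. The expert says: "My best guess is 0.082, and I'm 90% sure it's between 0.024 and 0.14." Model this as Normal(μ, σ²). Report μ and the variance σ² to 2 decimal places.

A symmetric 90% interval runs μ ± z·σ with z = 1.645.
Half-width = 0.058, so σ = 0.058/1.645 = 0.035 and σ² = 0.00.
μ is the stated best guess, 0.08.

μ = 0.08, σ² = 0.00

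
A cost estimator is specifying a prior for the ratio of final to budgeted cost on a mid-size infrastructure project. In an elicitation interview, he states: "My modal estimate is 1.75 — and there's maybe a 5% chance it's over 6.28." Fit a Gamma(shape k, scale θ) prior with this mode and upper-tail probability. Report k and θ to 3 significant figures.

Gamma(k,θ) with k>1 has mode (k−1)θ, so θ = 1.75/(k−1).
Need P(X < 6.28) = 0.95 with θ tied to k this way. Start at k = 2, θ = 1.75: P(X<6.28) ≈ 0.873.
Too low — raise k to concentrate. Iterating converges to k ≈ 2.57.
Then θ = 1.75/(2.57−1) ≈ 1.11.

k ≈ 2.57, θ ≈ 1.11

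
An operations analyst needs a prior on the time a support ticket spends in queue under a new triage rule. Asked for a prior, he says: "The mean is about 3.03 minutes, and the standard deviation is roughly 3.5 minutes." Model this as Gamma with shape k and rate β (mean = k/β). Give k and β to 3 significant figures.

k ≈ 0.749, β ≈ 0.247

For Gamma(k, rate β): mean = k/β, variance = k/β², so CV = 1/√k.
CV = SD/mean = 3.5/3.03 = 1.155, hence k = 1/CV² = 0.749.
Then β = k/mean = 0.749/3.03 = 0.247.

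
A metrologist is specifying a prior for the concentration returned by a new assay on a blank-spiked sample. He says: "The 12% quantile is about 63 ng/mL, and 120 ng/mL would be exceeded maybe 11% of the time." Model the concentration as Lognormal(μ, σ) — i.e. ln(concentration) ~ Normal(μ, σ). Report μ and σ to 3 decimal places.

If T ~ Lognormal(μ,σ) then ln T ~ Normal(μ,σ), so the p-quantile of ln T is μ + z_p·σ.
ln(63) = 4.143 and ln(120) = 4.787; z_{0.12} = -1.175, z_{0.89} = 1.227.
σ = (4.787 − 4.143)/(1.227 − (-1.175)) = 0.268.
μ = 4.143 − (-1.175)·0.268 = 4.458.

μ ≈ 4.458, σ ≈ 0.268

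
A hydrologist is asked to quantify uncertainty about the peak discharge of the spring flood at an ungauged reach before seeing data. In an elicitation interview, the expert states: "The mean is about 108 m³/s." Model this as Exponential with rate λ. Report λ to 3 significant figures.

Exponential mean = 1/λ, so λ = 1/108.0 = 0.00926.

λ ≈ 0.00926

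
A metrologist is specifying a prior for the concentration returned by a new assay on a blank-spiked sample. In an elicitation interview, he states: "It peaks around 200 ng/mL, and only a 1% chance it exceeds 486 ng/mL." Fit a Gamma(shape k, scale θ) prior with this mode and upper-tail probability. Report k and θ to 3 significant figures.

Gamma(k,θ) with k>1 has mode (k−1)θ, so θ = 200/(k−1).
Need P(X < 486) = 0.99 with θ tied to k this way. Start at k = 2, θ = 200: P(X<486) ≈ 0.698.
Too low — raise k to concentrate. Iterating converges to k ≈ 6.99.
Then θ = 200/(6.99−1) ≈ 33.4.

k ≈ 6.99, θ ≈ 33.4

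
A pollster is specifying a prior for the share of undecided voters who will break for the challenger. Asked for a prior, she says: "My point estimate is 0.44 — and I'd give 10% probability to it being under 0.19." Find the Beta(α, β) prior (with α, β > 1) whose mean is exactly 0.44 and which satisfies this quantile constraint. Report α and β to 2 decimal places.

α ≈ 2.54, β ≈ 3.24

With mean 0.44 fixed, write α = 0.44s, β = 0.56s where s = α+β.
Need P(θ < 0.19) = 0.1 under Beta(0.44s, 0.56s). Normal approximation: (q−m)/√(m(1−m)/s) ≈ z_{0.1} = -1.28, so s ≈ 0.44·0.56·(-1.28)²/(0.19−0.44)² = 6.5.
At s = 6.5: P(θ<0.19) ≈ 0.086. Adjusting to match 0.1 gives s ≈ 5.78.
So α = 0.44·5.78 ≈ 2.54, β = 0.56·5.78 ≈ 3.24.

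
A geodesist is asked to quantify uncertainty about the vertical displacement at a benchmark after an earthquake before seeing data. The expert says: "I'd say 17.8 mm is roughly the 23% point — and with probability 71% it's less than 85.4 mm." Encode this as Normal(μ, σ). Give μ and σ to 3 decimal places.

For Normal(μ,σ), the p-quantile is μ + z_p·σ. Here z_{0.23} = -0.7388, z_{0.71} = 0.5534.
So 17.8 = μ − 0.7388σ and 85.4 = μ + 0.5534σ.
Subtracting: σ = (85.4 − 17.8)/(0.5534 − (-0.7388)) = 52.313.
Then μ = 17.8 − (-0.7388)·52.313 = 56.451.

μ = 56.451, σ = 52.313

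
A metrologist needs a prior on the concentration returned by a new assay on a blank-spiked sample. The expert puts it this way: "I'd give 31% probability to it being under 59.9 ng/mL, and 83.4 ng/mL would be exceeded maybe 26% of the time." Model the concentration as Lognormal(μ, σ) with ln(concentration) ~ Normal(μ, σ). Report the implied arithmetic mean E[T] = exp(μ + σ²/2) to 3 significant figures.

E[T] ≈ 72.2 ng/mL

If T ~ Lognormal(μ,σ) then ln T ~ Normal(μ,σ), so the p-quantile of ln T is μ + z_p·σ.
ln(59.9) = 4.093 and ln(83.4) = 4.424; z_{0.31} = -0.4959, z_{0.74} = 0.6433.
σ = (4.424 − 4.093)/(0.6433 − (-0.4959)) = 0.291.
μ = 4.093 − (-0.4959)·0.291 = 4.237.
E[T] = exp(μ + σ²/2) = exp(4.237 + 0.0422) = 72.2 ng/mL.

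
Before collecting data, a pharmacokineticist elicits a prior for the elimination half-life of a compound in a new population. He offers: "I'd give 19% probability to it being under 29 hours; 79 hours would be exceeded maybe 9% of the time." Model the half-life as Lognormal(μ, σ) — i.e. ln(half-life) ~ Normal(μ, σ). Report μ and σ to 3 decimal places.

If T ~ Lognormal(μ,σ) then ln T ~ Normal(μ,σ), so the p-quantile of ln T is μ + z_p·σ.
ln(29) = 3.367 and ln(79) = 4.369; z_{0.19} = -0.8779, z_{0.91} = 1.341.
σ = (4.369 − 3.367)/(1.341 − (-0.8779)) = 0.452.
μ = 3.367 − (-0.8779)·0.452 = 3.764.

μ ≈ 3.764, σ ≈ 0.452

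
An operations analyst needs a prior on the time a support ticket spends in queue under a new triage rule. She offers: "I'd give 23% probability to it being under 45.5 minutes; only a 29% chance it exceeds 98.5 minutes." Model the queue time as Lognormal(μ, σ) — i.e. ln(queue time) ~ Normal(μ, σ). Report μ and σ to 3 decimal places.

μ ≈ 4.259, σ ≈ 0.598

If T ~ Lognormal(μ,σ) then ln T ~ Normal(μ,σ), so the p-quantile of ln T is μ + z_p·σ.
ln(45.5) = 3.818 and ln(98.5) = 4.59; z_{0.23} = -0.7388, z_{0.71} = 0.5534.
σ = (4.59 − 3.818)/(0.5534 − (-0.7388)) = 0.598.
μ = 3.818 − (-0.7388)·0.598 = 4.259.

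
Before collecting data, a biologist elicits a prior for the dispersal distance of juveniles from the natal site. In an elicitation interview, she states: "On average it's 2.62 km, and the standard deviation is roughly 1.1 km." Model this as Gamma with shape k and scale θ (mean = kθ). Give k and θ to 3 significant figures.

For Gamma(k, scale θ): mean = kθ, variance = kθ², so CV = 1/√k.
CV = SD/mean = 1.1/2.62 = 0.4198, hence k = 1/CV² = 5.67.
Then θ = mean/k = 2.62/5.67 = 0.462.

k ≈ 5.67, θ ≈ 0.462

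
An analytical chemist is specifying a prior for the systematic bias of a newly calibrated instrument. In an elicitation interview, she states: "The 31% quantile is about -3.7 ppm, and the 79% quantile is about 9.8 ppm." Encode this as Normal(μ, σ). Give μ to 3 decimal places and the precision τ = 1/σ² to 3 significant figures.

μ = 1.440, τ = 0.00931

For Normal(μ,σ), the p-quantile is μ + z_p·σ. Here z_{0.31} = -0.4959, z_{0.79} = 0.8064.
So -3.7 = μ − 0.4959σ and 9.8 = μ + 0.8064σ.
Subtracting: σ = (9.8 − -3.7)/(0.8064 − (-0.4959)) = 10.367.
Then μ = -3.7 − (-0.4959)·10.367 = 1.440.
Precision τ = 1/σ² = 1/10.37² = 0.00931.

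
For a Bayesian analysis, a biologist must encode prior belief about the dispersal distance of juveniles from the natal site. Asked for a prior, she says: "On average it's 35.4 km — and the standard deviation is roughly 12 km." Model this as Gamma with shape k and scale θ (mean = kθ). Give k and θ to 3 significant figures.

k ≈ 8.7, θ ≈ 4.07

For Gamma(k, scale θ): mean = kθ, variance = kθ², so CV = 1/√k.
CV = SD/mean = 12/35.4 = 0.339, hence k = 1/CV² = 8.7.
Then θ = mean/k = 35.4/8.7 = 4.07.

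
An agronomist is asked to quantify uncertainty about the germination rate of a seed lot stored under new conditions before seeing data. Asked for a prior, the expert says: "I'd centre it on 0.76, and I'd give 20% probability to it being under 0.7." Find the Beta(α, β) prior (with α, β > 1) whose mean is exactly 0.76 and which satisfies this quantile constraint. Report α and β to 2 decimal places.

α ≈ 25.72, β ≈ 8.12

With mean 0.76 fixed, write α = 0.76s, β = 0.24s where s = α+β.
Need P(θ < 0.7) = 0.2 under Beta(0.76s, 0.24s). Normal approximation: (q−m)/√(m(1−m)/s) ≈ z_{0.2} = -0.842, so s ≈ 0.76·0.24·(-0.842)²/(0.7−0.76)² = 35.9.
At s = 35.9: P(θ<0.7) ≈ 0.194. Adjusting to match 0.2 gives s ≈ 33.85.
So α = 0.76·33.85 ≈ 25.72, β = 0.24·33.85 ≈ 8.12.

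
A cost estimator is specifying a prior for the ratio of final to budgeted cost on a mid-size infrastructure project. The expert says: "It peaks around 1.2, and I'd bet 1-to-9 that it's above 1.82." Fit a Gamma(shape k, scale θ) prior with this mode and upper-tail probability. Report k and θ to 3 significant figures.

Gamma(k,θ) with k>1 has mode (k−1)θ, so θ = 1.2/(k−1).
Need P(X < 1.82) = 0.9 with θ tied to k this way. Start at k = 2, θ = 1.2: P(X<1.82) ≈ 0.448.
Too low — raise k to concentrate. Iterating converges to k ≈ 11.7.
Then θ = 1.2/(11.7−1) ≈ 0.112.

k ≈ 11.7, θ ≈ 0.112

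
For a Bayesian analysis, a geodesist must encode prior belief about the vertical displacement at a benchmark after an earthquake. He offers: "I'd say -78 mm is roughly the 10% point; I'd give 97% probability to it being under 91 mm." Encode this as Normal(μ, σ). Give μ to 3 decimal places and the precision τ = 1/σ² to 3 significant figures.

μ = -9.512, τ = 0.00035

The p-quantile of Normal(μ,σ) is μ + z_p·σ, with z_{0.1} = -1.282 and z_{0.97} = 1.881.
Eliminate σ: μ = (z₂·x₁ − z₁·x₂)/(z₂ − z₁) = (1.881·-78 − (-1.282)·91)/3.162 = -9.512.
Then σ = (x₂ − x₁)/(z₂ − z₁) = (91 − -78)/3.162 = 53.441.
Precision τ = 1/σ² = 1/53.44² = 0.00035.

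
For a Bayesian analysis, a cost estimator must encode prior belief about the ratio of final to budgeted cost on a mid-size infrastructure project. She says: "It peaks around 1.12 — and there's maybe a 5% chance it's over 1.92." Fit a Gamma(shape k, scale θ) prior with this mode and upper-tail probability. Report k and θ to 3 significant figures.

Gamma(k,θ) with k>1 has mode (k−1)θ, so θ = 1.12/(k−1).
Need P(X < 1.92) = 0.95 with θ tied to k this way. Start at k = 2, θ = 1.12: P(X<1.92) ≈ 0.511.
Too low — raise k to concentrate. Iterating converges to k ≈ 10.6.
Then θ = 1.12/(10.6−1) ≈ 0.117.

k ≈ 10.6, θ ≈ 0.117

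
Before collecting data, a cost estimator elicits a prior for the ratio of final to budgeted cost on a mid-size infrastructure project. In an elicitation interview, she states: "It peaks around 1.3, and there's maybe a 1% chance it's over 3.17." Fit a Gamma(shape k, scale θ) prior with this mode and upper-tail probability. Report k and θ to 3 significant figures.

k ≈ 6.94, θ ≈ 0.219

Gamma(k,θ) with k>1 has mode (k−1)θ, so θ = 1.3/(k−1).
Need P(X < 3.17) = 0.99 with θ tied to k this way. Start at k = 2, θ = 1.3: P(X<3.17) ≈ 0.700.
Too low — raise k to concentrate. Iterating converges to k ≈ 6.94.
Then θ = 1.3/(6.94−1) ≈ 0.219.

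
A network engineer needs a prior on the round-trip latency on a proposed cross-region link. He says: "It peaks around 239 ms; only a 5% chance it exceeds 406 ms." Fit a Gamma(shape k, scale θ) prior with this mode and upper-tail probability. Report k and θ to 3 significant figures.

k ≈ 10.9, θ ≈ 24

Gamma(k,θ) with k>1 has mode (k−1)θ, so θ = 239/(k−1).
Need P(X < 406) = 0.95 with θ tied to k this way. Start at k = 2, θ = 239: P(X<406) ≈ 0.506.
Too low — raise k to concentrate. Iterating converges to k ≈ 10.9.
Then θ = 239/(10.9−1) ≈ 24.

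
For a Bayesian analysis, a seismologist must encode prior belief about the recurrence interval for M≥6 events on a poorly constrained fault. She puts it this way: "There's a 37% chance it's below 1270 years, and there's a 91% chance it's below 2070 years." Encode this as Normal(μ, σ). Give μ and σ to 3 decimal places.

The p-quantile of Normal(μ,σ) is μ + z_p·σ, with z_{0.37} = -0.3319 and z_{0.91} = 1.341.
Eliminate σ: μ = (z₂·x₁ − z₁·x₂)/(z₂ − z₁) = (1.341·1270 − (-0.3319)·2070)/1.673 = 1428.724.
Then σ = (x₂ − x₁)/(z₂ − z₁) = (2070 − 1270)/1.673 = 478.295.

μ = 1428.724, σ = 478.295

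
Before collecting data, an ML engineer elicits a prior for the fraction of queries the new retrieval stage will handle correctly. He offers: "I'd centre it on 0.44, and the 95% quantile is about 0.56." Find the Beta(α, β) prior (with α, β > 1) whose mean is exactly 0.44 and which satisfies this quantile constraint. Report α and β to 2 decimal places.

With mean 0.44 fixed, write α = 0.44s, β = 0.56s where s = α+β.
Need P(θ < 0.56) = 0.95 under Beta(0.44s, 0.56s). Normal approximation: (q−m)/√(m(1−m)/s) ≈ z_{0.95} = 1.64, so s ≈ 0.44·0.56·(1.64)²/(0.56−0.44)² = 46.3.
At s = 46.3: P(θ<0.56) ≈ 0.949. Adjusting to match 0.95 gives s ≈ 46.57.
So α = 0.44·46.57 ≈ 20.49, β = 0.56·46.57 ≈ 26.08.

α ≈ 20.49, β ≈ 26.08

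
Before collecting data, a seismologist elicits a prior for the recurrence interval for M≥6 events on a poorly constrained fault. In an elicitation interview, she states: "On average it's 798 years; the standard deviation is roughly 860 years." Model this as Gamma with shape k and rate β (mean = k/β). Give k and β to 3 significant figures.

k ≈ 0.861, β ≈ 0.00108

For Gamma(k, rate β): mean = k/β, variance = k/β², so CV = 1/√k.
CV = SD/mean = 860/798 = 1.078, hence k = 1/CV² = 0.861.
Then β = k/mean = 0.861/798 = 0.00108.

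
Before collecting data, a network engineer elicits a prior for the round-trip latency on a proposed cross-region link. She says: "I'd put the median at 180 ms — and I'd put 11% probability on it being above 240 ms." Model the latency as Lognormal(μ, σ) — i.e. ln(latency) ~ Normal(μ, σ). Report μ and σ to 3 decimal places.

If T ~ Lognormal(μ,σ) then ln T ~ Normal(μ,σ), so the p-quantile of ln T is μ + z_p·σ.
ln(180) = 5.193 and ln(240) = 5.481; z_{0.5} = 0, z_{0.89} = 1.227.
σ = (5.481 − 5.193)/(1.227 − (0)) = 0.235.
μ = 5.193 − (0)·0.235 = 5.193.

μ ≈ 5.193, σ ≈ 0.235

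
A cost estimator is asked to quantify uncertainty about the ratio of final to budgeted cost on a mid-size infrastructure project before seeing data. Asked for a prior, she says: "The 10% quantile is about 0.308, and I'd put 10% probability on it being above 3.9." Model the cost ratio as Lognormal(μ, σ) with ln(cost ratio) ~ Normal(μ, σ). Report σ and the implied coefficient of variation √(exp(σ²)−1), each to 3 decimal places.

σ ≈ 0.990, CV ≈ 1.291

If T ~ Lognormal(μ,σ) then ln T ~ Normal(μ,σ), so the p-quantile of ln T is μ + z_p·σ.
ln(0.308) = -1.178 and ln(3.9) = 1.361; z_{0.1} = -1.282, z_{0.9} = 1.282.
σ = (1.361 − -1.178)/(1.282 − (-1.282)) = 0.990.
μ = -1.178 − (-1.282)·0.990 = 0.092.
CV = √(exp(σ²)−1) = √(exp(0.9810)−1) = 1.291.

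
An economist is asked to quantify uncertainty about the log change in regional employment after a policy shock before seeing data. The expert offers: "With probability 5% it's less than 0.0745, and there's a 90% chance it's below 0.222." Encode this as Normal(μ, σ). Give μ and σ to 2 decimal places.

μ = 0.16, σ = 0.05

The p-quantile of Normal(μ,σ) is μ + z_p·σ, with z_{0.05} = -1.645 and z_{0.9} = 1.282.
Eliminate σ: μ = (z₂·x₁ − z₁·x₂)/(z₂ − z₁) = (1.282·0.0745 − (-1.645)·0.222)/2.926 = 0.16.
Then σ = (x₂ − x₁)/(z₂ − z₁) = (0.222 − 0.0745)/2.926 = 0.05.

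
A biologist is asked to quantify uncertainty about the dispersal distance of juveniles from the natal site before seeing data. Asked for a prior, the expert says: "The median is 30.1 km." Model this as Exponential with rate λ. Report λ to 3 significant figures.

Exponential median = ln 2 / λ, so λ = ln 2 / 30.1 = 0.023.

λ ≈ 0.023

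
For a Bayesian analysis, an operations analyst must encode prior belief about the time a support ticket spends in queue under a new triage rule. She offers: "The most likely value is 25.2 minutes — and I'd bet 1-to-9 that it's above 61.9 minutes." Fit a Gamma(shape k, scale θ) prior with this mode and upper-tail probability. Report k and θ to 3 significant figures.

k ≈ 3.38, θ ≈ 10.6

Gamma(k,θ) with k>1 has mode (k−1)θ, so θ = 25.2/(k−1).
Need P(X < 61.9) = 0.9 with θ tied to k this way. Start at k = 2, θ = 25.2: P(X<61.9) ≈ 0.704.
Too low — raise k to concentrate. Iterating converges to k ≈ 3.38.
Then θ = 25.2/(3.38−1) ≈ 10.6.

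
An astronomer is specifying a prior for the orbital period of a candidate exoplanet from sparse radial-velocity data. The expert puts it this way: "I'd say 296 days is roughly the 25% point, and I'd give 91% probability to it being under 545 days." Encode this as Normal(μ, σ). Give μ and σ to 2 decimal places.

μ = 379.34, σ = 123.56

The p-quantile of Normal(μ,σ) is μ + z_p·σ, with z_{0.25} = -0.6745 and z_{0.91} = 1.341.
Eliminate σ: μ = (z₂·x₁ − z₁·x₂)/(z₂ − z₁) = (1.341·296 − (-0.6745)·545)/2.015 = 379.34.
Then σ = (x₂ − x₁)/(z₂ − z₁) = (545 − 296)/2.015 = 123.56.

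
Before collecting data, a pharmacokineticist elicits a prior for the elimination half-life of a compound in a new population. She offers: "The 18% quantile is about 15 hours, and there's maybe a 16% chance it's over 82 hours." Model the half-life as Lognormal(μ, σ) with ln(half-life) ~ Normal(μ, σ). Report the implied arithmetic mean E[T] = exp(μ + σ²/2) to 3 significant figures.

If T ~ Lognormal(μ,σ) then ln T ~ Normal(μ,σ), so the p-quantile of ln T is μ + z_p·σ.
ln(15) = 2.708 and ln(82) = 4.407; z_{0.18} = -0.9154, z_{0.84} = 0.9945.
σ = (4.407 − 2.708)/(0.9945 − (-0.9154)) = 0.889.
μ = 2.708 − (-0.9154)·0.889 = 3.522.
E[T] = exp(μ + σ²/2) = exp(3.522 + 0.3955) = 50.3 hours.

E[T] ≈ 50.3 hours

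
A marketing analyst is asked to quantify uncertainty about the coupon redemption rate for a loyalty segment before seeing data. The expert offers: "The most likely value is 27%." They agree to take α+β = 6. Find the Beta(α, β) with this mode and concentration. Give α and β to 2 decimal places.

For α,β > 1 the Beta mode is (α−1)/(α+β−2). With α+β = 6, the mode is (α−1)/4.
Set (α−1)/4 = 0.27 → α = 1 + 0.27·4 = 2.08.
β = 6 − α = 3.92.

α = 2.08, β = 3.92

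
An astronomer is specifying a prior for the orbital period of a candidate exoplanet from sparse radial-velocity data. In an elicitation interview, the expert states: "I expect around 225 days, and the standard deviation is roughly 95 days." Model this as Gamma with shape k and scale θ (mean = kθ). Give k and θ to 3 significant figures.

For Gamma(k, scale θ): mean = kθ, variance = kθ², so CV = 1/√k.
CV = SD/mean = 95/225 = 0.4222, hence k = 1/CV² = 5.61.
Then θ = mean/k = 225/5.61 = 40.1.

k ≈ 5.61, θ ≈ 40.1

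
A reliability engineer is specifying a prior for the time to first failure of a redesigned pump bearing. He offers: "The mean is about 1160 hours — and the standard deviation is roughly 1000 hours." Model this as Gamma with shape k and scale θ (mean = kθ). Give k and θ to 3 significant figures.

k ≈ 1.35, θ ≈ 862

For Gamma(k, scale θ): mean = kθ, variance = kθ², so CV = 1/√k.
CV = SD/mean = 1000/1160 = 0.8621, hence k = 1/CV² = 1.35.
Then θ = mean/k = 1160/1.35 = 862.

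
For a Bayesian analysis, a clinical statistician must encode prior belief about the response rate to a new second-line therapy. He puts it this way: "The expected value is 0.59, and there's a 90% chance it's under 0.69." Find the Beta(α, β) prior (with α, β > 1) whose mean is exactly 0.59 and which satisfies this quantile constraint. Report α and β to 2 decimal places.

With mean 0.59 fixed, write α = 0.59s, β = 0.41s where s = α+β.
Need P(θ < 0.69) = 0.9 under Beta(0.59s, 0.41s). Normal approximation: (q−m)/√(m(1−m)/s) ≈ z_{0.9} = 1.28, so s ≈ 0.59·0.41·(1.28)²/(0.69−0.59)² = 39.7.
At s = 39.7: P(θ<0.69) ≈ 0.904. Adjusting to match 0.9 gives s ≈ 38.54.
So α = 0.59·38.54 ≈ 22.74, β = 0.41·38.54 ≈ 15.80.

α ≈ 22.74, β ≈ 15.80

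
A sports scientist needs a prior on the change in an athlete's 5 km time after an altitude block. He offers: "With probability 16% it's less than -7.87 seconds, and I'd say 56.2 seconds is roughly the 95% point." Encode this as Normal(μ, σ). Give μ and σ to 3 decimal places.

The p-quantile of Normal(μ,σ) is μ + z_p·σ, with z_{0.16} = -0.9945 and z_{0.95} = 1.645.
Eliminate σ: μ = (z₂·x₁ − z₁·x₂)/(z₂ − z₁) = (1.645·-7.87 − (-0.9945)·56.2)/2.639 = 16.271.
Then σ = (x₂ − x₁)/(z₂ − z₁) = (56.2 − -7.87)/2.639 = 24.275.

μ = 16.271, σ = 24.275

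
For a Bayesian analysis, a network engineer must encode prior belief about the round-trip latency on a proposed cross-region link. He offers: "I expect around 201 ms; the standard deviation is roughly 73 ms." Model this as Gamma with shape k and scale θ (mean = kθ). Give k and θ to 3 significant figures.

k ≈ 7.58, θ ≈ 26.5

For Gamma(k, scale θ): mean = kθ, variance = kθ², so CV = 1/√k.
CV = SD/mean = 73/201 = 0.3632, hence k = 1/CV² = 7.58.
Then θ = mean/k = 201/7.58 = 26.5.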